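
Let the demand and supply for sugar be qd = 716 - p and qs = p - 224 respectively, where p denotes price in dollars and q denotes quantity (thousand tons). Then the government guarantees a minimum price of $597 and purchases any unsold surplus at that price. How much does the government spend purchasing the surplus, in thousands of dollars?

Equilibrium: 716 - p = p - 224, so 940 = 2p and p* = 470, q* = 246.
Because the floor (597) lies above the market-clearing price, it is binding.
At p = 597: qd = 716 - 597 = 119 and qs = 597 - 224 = 373.
Surplus = qs - qd = 254.
Government expenditure = surplus × support price = 254 × 597 = 151638.

151638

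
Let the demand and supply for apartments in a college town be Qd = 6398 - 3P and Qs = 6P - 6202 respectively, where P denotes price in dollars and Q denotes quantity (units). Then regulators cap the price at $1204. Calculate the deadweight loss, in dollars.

Equilibrium: 6398 - 3P = 6P - 6202, so 12600 = 9P and P* = 1400, Q* = 2198.
The ceiling of 1204 is below the equilibrium price 1400, so it binds.
At P = 1204: Qd = 6398 - 3·1204 = 2786 and Qs = 6·1204 - 6202 = 1022.
Quantity traded falls to 1022. At Q = 1022 the demand price is (6398 - 1022)/3 = 1792 and the supply price is (6202 + 1022)/6 = 1204.
Deadweight loss = ½ · (1792 - 1204) · (2198 - 1022) = ½ · 588 · 1176 = 345744.

345744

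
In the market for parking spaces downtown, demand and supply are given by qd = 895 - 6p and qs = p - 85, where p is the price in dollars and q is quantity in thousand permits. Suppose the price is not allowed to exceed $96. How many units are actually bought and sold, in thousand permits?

11

Without the control the market clears where 895 - 6p = p - 85, i.e. p* = 140 and q* = 55.
The ceiling of 96 is below the equilibrium price 140, so it binds.
At p = 96: qd = 895 - 6·96 = 319 and qs = 96 - 85 = 11.
The quantity actually transacted is the short side, supply: 11.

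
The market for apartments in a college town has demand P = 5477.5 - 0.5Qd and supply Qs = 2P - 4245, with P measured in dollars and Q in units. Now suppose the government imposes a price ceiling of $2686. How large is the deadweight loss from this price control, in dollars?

2481992

Rearranging demand gives Qd = 10955 - 2P. Equilibrium: 10955 - 2P = 2P - 4245, so 15200 = 4P and P* = 3800, Q* = 3355.
Because the ceiling (2686) lies below the market-clearing price, it is binding.
At P = 2686: Qd = 10955 - 2·2686 = 5583 and Qs = 2·2686 - 4245 = 1127.
Quantity traded falls to 1127. At Q = 1127 the demand price is (10955 - 1127)/2 = 4914 and the supply price is (4245 + 1127)/2 = 2686.
Deadweight loss = ½ · (4914 - 2686) · (3355 - 1127) = ½ · 2228 · 2228 = 2481992.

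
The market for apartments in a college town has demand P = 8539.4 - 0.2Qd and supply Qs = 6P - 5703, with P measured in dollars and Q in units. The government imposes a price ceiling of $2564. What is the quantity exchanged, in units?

Rearranging demand gives Qd = 42697 - 5P. Equilibrium: 42697 - 5P = 6P - 5703, so 48400 = 11P and P* = 4400, Q* = 20697.
Since 2564 < 4400, the ceiling is binding.
At P = 2564: Qd = 42697 - 5·2564 = 29877 and Qs = 6·2564 - 5703 = 9681.
The quantity actually transacted is the short side, supply: 9681.

9681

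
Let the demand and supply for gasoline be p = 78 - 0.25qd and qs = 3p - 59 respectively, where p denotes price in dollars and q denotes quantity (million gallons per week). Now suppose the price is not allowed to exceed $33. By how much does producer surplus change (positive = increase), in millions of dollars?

Rearranging demand gives qd = 312 - 4p. Without the control the market clears where 312 - 4p = 3p - 59, i.e. p* = 53 and q* = 100.
Because the ceiling (33) lies below the market-clearing price, it is binding.
At p = 33: qd = 312 - 4·33 = 180 and qs = 3·33 - 59 = 40.
Producer surplus without the control is ½ · (53 - 59/3) · 100 = 5000/3.
With the ceiling, producers sell 40 units at 33, so PS = ½ · (33 - 59/3) · 40 = 800/3.
Change in producer surplus = 800/3 - 5000/3 = -1400.

-1400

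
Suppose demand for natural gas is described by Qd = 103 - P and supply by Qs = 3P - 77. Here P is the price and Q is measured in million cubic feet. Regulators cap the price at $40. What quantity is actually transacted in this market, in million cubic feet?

43

Setting quantity demanded equal to quantity supplied, 103 - P = 3P - 77, gives P* = 45 and Q* = 58.
The ceiling of 40 is below the equilibrium price 45, so it binds.
At P = 40: Qd = 103 - 40 = 63 and Qs = 3·40 - 77 = 43.
The quantity actually transacted is the short side, supply: 43.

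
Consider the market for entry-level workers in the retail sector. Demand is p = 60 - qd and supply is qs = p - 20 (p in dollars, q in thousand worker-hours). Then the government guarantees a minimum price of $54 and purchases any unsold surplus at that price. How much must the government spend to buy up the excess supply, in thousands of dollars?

Rearranging demand gives qd = 60 - p. Setting quantity demanded equal to quantity supplied, 60 - p = p - 20, gives p* = 40 and q* = 20.
Since 54 > 40, the floor is binding.
At p = 54: qd = 60 - 54 = 6 and qs = 54 - 20 = 34.
Surplus = qs - qd = 28.
Government expenditure = surplus × support price = 28 × 54 = 1512.

1512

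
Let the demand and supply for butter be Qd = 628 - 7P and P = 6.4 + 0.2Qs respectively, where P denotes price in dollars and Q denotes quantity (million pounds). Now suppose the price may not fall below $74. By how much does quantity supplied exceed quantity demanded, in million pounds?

228

Rearranging supply gives Qs = 5P - 32. Equilibrium: 628 - 7P = 5P - 32, so 660 = 12P and P* = 55, Q* = 243.
The floor of 74 is above the equilibrium price 55, so it binds.
At P = 74: Qd = 628 - 7·74 = 110 and Qs = 5·74 - 32 = 338.
Surplus = Qs - Qd = 338 - 110 = 228.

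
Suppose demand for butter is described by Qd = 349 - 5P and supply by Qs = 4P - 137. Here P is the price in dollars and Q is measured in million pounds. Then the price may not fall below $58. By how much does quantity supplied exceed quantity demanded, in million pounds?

36

Equilibrium: 349 - 5P = 4P - 137, so 486 = 9P and P* = 54, Q* = 79.
Since 58 > 54, the floor is binding.
At P = 58: Qd = 349 - 5·58 = 59 and Qs = 4·58 - 137 = 95.
Surplus = Qs - Qd = 95 - 59 = 36.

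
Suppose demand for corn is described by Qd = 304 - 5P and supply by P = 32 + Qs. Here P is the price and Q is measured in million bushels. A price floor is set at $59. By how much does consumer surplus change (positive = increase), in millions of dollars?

-49.5

Rearranging supply gives Qs = P - 32. In a free market, 304 - 5P = P - 32 gives the equilibrium P* = 56, Q* = 24.
Since 59 > 56, the floor is binding.
At P = 59: Qd = 304 - 5·59 = 9 and Qs = 59 - 32 = 27.
Consumer surplus without the control is ½ · (60.8 - 56) · 24 = 57.6.
With the floor, consumers buy 9 units at 59, so CS = ½ · (60.8 - 59) · 9 = 8.1.
Change in consumer surplus = 8.1 - 57.6 = -49.5.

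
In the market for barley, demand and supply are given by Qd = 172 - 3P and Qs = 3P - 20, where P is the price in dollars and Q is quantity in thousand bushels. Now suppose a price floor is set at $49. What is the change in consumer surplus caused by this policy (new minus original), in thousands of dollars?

Setting quantity demanded equal to quantity supplied, 172 - 3P = 3P - 20, gives P* = 32 and Q* = 76.
The floor of 49 is above the equilibrium price 32, so it binds.
At P = 49: Qd = 172 - 3·49 = 25 and Qs = 3·49 - 20 = 127.
Consumer surplus without the control is ½ · (172/3 - 32) · 76 = 2888/3.
With the floor, consumers buy 25 units at 49, so CS = ½ · (172/3 - 49) · 25 = 625/6.
Change in consumer surplus = 625/6 - 2888/3 = -858.5.

-858.5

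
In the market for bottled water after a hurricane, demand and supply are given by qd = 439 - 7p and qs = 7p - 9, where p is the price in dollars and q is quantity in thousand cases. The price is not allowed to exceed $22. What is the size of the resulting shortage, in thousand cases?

140

Without the control the market clears where 439 - 7p = 7p - 9, i.e. p* = 32 and q* = 215.
Because the ceiling (22) lies below the market-clearing price, it is binding.
At p = 22: qd = 439 - 7·22 = 285 and qs = 7·22 - 9 = 145.
Shortage = qd - qs = 285 - 145 = 140.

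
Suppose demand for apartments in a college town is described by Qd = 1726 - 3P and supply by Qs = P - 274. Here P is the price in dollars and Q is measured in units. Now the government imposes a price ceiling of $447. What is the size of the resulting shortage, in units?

212

Setting quantity demanded equal to quantity supplied, 1726 - 3P = P - 274, gives P* = 500 and Q* = 226.
Since 447 < 500, the ceiling is binding.
At P = 447: Qd = 1726 - 3·447 = 385 and Qs = 447 - 274 = 173.
Shortage = Qd - Qs = 385 - 173 = 212.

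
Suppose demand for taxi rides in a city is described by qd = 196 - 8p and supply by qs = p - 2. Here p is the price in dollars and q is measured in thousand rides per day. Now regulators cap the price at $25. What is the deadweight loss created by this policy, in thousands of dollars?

In a free market, 196 - 8p = p - 2 gives the equilibrium p* = 22, q* = 20.
The ceiling of 25 is above the equilibrium price 22, so it is not binding; the market clears at p* = 22, q* = 20.
Since the control does not bind, no trades are prevented and deadweight loss is zero.

0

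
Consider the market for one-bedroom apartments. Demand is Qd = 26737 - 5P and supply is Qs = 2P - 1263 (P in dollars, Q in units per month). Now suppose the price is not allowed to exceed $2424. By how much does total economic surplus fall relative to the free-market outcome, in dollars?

In a free market, 26737 - 5P = 2P - 1263 gives the equilibrium P* = 4000, Q* = 6737.
The ceiling of 2424 is below the equilibrium price 4000, so it binds.
At P = 2424: Qd = 26737 - 5·2424 = 14617 and Qs = 2·2424 - 1263 = 3585.
Quantity traded falls to 3585. At Q = 3585 the demand price is (26737 - 3585)/5 = 4630.4 and the supply price is (1263 + 3585)/2 = 2424.
Deadweight loss = ½ · (4630.4 - 2424) · (6737 - 3585) = ½ · 2206.4 · 3152 = 3477286.4.

3477286.4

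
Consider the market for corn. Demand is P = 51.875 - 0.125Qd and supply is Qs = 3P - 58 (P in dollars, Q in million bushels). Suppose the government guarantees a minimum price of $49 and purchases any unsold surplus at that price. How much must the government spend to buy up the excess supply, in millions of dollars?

Rearranging demand gives Qd = 415 - 8P. Without the control the market clears where 415 - 8P = 3P - 58, i.e. P* = 43 and Q* = 71.
Because the floor (49) lies above the market-clearing price, it is binding.
At P = 49: Qd = 415 - 8·49 = 23 and Qs = 3·49 - 58 = 89.
Surplus = Qs - Qd = 66.
Government expenditure = surplus × support price = 66 × 49 = 3234.

3234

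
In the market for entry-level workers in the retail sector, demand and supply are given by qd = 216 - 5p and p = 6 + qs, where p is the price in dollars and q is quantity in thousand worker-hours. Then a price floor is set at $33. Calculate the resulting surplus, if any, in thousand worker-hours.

0

Rearranging supply gives qs = p - 6. In a free market, 216 - 5p = p - 6 gives the equilibrium p* = 37, q* = 31.
Since 33 is below p* = 37, the floor does not bind and the free-market outcome prevails.
Since the control does not bind, there is no surplus.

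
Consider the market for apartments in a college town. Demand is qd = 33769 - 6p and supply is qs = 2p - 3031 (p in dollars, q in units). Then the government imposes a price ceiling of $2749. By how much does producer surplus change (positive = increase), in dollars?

-7992618

Setting quantity demanded equal to quantity supplied, 33769 - 6p = 2p - 3031, gives p* = 4600 and q* = 6169.
Because the ceiling (2749) lies below the market-clearing price, it is binding.
At p = 2749: qd = 33769 - 6·2749 = 17275 and qs = 2·2749 - 3031 = 2467.
Producer surplus without the control is ½ · (4600 - 1515.5) · 6169 = 9514140.25.
With the ceiling, producers sell 2467 units at 2749, so PS = ½ · (2749 - 1515.5) · 2467 = 1521522.25.
Change in producer surplus = 1521522.25 - 9514140.25 = -7992618.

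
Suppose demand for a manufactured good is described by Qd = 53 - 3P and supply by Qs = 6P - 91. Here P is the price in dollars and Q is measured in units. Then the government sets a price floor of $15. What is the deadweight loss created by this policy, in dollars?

Equilibrium: 53 - 3P = 6P - 91, so 144 = 9P and P* = 16, Q* = 5.
The floor of 15 is below the equilibrium price 16, so it is not binding; the market clears at P* = 16, Q* = 5.
Since the control does not bind, no trades are prevented and deadweight loss is zero.

0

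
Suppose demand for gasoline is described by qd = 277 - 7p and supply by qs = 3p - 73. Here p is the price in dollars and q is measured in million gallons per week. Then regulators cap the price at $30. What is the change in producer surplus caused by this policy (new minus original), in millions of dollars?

-122.5

Equilibrium: 277 - 7p = 3p - 73, so 350 = 10p and p* = 35, q* = 32.
Since 30 < 35, the ceiling is binding.
At p = 30: qd = 277 - 7·30 = 67 and qs = 3·30 - 73 = 17.
Producer surplus without the control is ½ · (35 - 73/3) · 32 = 512/3.
With the ceiling, producers sell 17 units at 30, so PS = ½ · (30 - 73/3) · 17 = 289/6.
Change in producer surplus = 289/6 - 512/3 = -122.5.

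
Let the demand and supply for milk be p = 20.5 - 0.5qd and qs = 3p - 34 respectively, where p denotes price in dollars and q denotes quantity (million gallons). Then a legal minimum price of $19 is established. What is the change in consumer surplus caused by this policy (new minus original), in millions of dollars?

-28

Rearranging demand gives qd = 41 - 2p. Setting quantity demanded equal to quantity supplied, 41 - 2p = 3p - 34, gives p* = 15 and q* = 11.
Because the floor (19) lies above the market-clearing price, it is binding.
At p = 19: qd = 41 - 2·19 = 3 and qs = 3·19 - 34 = 23.
Consumer surplus without the control is ½ · (20.5 - 15) · 11 = 30.25.
With the floor, consumers buy 3 units at 19, so CS = ½ · (20.5 - 19) · 3 = 2.25.
Change in consumer surplus = 2.25 - 30.25 = -28.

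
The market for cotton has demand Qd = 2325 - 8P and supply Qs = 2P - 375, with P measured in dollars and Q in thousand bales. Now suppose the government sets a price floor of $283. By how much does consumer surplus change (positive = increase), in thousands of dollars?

In a free market, 2325 - 8P = 2P - 375 gives the equilibrium P* = 270, Q* = 165.
Since 283 > 270, the floor is binding.
At P = 283: Qd = 2325 - 8·283 = 61 and Qs = 2·283 - 375 = 191.
Consumer surplus without the control is ½ · (290.625 - 270) · 165 = 1701.5625.
With the floor, consumers buy 61 units at 283, so CS = ½ · (290.625 - 283) · 61 = 232.5625.
Change in consumer surplus = 232.5625 - 1701.5625 = -1469.

-1469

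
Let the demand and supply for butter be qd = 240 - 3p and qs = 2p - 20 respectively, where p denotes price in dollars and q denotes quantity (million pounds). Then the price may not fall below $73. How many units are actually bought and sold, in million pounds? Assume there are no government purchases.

21

Setting quantity demanded equal to quantity supplied, 240 - 3p = 2p - 20, gives p* = 52 and q* = 84.
The floor of 73 is above the equilibrium price 52, so it binds.
At p = 73: qd = 240 - 3·73 = 21 and qs = 2·73 - 20 = 126.
The quantity actually transacted is the short side, demand: 21.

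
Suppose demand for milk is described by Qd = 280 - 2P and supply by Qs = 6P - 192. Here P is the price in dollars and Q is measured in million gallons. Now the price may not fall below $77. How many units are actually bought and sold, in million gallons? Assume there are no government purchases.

126

Equilibrium: 280 - 2P = 6P - 192, so 472 = 8P and P* = 59, Q* = 162.
Because the floor (77) lies above the market-clearing price, it is binding.
At P = 77: Qd = 280 - 2·77 = 126 and Qs = 6·77 - 192 = 270.
The quantity actually transacted is the short side, demand: 126.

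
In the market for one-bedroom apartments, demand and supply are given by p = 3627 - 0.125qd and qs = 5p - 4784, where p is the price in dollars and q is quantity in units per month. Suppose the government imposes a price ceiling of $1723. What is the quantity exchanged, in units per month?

3831

Rearranging demand gives qd = 29016 - 8p. In a free market, 29016 - 8p = 5p - 4784 gives the equilibrium p* = 2600, q* = 8216.
The ceiling of 1723 is below the equilibrium price 2600, so it binds.
At p = 1723: qd = 29016 - 8·1723 = 15232 and qs = 5·1723 - 4784 = 3831.
The quantity actually transacted is the short side, supply: 3831.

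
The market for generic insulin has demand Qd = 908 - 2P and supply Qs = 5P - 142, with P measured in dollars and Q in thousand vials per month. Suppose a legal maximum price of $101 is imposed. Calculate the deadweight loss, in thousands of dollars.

Without the control the market clears where 908 - 2P = 5P - 142, i.e. P* = 150 and Q* = 608.
The ceiling of 101 is below the equilibrium price 150, so it binds.
At P = 101: Qd = 908 - 2·101 = 706 and Qs = 5·101 - 142 = 363.
Quantity traded falls to 363. At Q = 363 the demand price is (908 - 363)/2 = 272.5 and the supply price is (142 + 363)/5 = 101.
Deadweight loss = ½ · (272.5 - 101) · (608 - 363) = ½ · 171.5 · 245 = 21008.75.

21008.75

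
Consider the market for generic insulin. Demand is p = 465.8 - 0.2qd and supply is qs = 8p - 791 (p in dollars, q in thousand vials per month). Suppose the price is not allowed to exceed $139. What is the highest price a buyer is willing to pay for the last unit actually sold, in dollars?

401.6

Rearranging demand gives qd = 2329 - 5p. In a free market, 2329 - 5p = 8p - 791 gives the equilibrium p* = 240, q* = 1129.
Since 139 < 240, the ceiling is binding.
At p = 139: qd = 2329 - 5·139 = 1634 and qs = 8·139 - 791 = 321.
Only 321 units reach the market. On the demand curve, the marginal buyer's willingness to pay at q = 321 is (2329 - 321)/5 = 401.6.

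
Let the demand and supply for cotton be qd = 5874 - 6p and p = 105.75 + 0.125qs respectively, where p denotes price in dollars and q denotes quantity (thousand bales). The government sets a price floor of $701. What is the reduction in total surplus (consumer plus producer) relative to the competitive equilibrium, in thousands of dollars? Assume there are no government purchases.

256415.25

Rearranging supply gives qs = 8p - 846. Equilibrium: 5874 - 6p = 8p - 846, so 6720 = 14p and p* = 480, q* = 2994.
The floor of 701 is above the equilibrium price 480, so it binds.
At p = 701: qd = 5874 - 6·701 = 1668 and qs = 8·701 - 846 = 4762.
Quantity traded falls to 1668. At q = 1668 the demand price is (5874 - 1668)/6 = 701 and the supply price is (846 + 1668)/8 = 314.25.
Deadweight loss = ½ · (701 - 314.25) · (2994 - 1668) = ½ · 386.75 · 1326 = 256415.25.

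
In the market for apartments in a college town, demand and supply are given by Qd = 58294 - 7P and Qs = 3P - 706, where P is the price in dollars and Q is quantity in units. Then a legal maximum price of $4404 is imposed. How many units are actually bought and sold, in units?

Equilibrium: 58294 - 7P = 3P - 706, so 59000 = 10P and P* = 5900, Q* = 16994.
The ceiling of 4404 is below the equilibrium price 5900, so it binds.
At P = 4404: Qd = 58294 - 7·4404 = 27466 and Qs = 3·4404 - 706 = 12506.
The quantity actually transacted is the short side, supply: 12506.

12506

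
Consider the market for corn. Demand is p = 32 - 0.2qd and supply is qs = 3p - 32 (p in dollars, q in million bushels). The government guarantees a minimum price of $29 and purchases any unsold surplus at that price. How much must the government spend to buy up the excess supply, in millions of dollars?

1160

Rearranging demand gives qd = 160 - 5p. Equilibrium: 160 - 5p = 3p - 32, so 192 = 8p and p* = 24, q* = 40.
Since 29 > 24, the floor is binding.
At p = 29: qd = 160 - 5·29 = 15 and qs = 3·29 - 32 = 55.
Surplus = qs - qd = 40.
Government expenditure = surplus × support price = 40 × 29 = 1160.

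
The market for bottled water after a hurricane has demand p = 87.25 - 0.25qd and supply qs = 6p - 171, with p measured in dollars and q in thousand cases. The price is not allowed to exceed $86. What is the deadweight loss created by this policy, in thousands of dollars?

Rearranging demand gives qd = 349 - 4p. Equilibrium: 349 - 4p = 6p - 171, so 520 = 10p and p* = 52, q* = 141.
Since 86 is above p* = 52, the ceiling does not bind and the free-market outcome prevails.
Since the control does not bind, no trades are prevented and deadweight loss is zero.

0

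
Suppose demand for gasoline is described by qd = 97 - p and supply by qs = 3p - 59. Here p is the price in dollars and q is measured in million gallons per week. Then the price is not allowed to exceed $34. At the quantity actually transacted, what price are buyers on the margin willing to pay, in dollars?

54

Setting quantity demanded equal to quantity supplied, 97 - p = 3p - 59, gives p* = 39 and q* = 58.
Because the ceiling (34) lies below the market-clearing price, it is binding.
At p = 34: qd = 97 - 34 = 63 and qs = 3·34 - 59 = 43.
Only 43 units reach the market. On the demand curve, the marginal buyer's willingness to pay at q = 43 is (97 - 43) = 54.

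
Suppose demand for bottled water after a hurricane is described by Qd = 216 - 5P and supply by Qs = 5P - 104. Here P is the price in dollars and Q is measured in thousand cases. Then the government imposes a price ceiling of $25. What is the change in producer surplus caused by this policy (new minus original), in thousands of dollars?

-269.5

Setting quantity demanded equal to quantity supplied, 216 - 5P = 5P - 104, gives P* = 32 and Q* = 56.
Since 25 < 32, the ceiling is binding.
At P = 25: Qd = 216 - 5·25 = 91 and Qs = 5·25 - 104 = 21.
Producer surplus without the control is ½ · (32 - 20.8) · 56 = 313.6.
With the ceiling, producers sell 21 units at 25, so PS = ½ · (25 - 20.8) · 21 = 44.1.
Change in producer surplus = 44.1 - 313.6 = -269.5.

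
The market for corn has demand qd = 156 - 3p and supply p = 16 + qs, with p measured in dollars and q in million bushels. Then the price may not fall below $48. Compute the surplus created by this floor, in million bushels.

20

Rearranging supply gives qs = p - 16. In a free market, 156 - 3p = p - 16 gives the equilibrium p* = 43, q* = 27.
The floor of 48 is above the equilibrium price 43, so it binds.
At p = 48: qd = 156 - 3·48 = 12 and qs = 48 - 16 = 32.
Surplus = qs - qd = 32 - 12 = 20.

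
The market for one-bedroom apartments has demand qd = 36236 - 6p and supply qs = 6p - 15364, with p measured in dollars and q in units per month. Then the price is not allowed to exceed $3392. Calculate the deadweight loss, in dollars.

In a free market, 36236 - 6p = 6p - 15364 gives the equilibrium p* = 4300, q* = 10436.
Because the ceiling (3392) lies below the market-clearing price, it is binding.
At p = 3392: qd = 36236 - 6·3392 = 15884 and qs = 6·3392 - 15364 = 4988.
Quantity traded falls to 4988. At q = 4988 the demand price is (36236 - 4988)/6 = 5208 and the supply price is (15364 + 4988)/6 = 3392.
Deadweight loss = ½ · (5208 - 3392) · (10436 - 4988) = ½ · 1816 · 5448 = 4946784.

4946784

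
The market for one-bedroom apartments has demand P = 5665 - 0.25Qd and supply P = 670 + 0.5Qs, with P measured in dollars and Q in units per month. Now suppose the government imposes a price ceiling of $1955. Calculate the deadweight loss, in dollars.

Rearranging demand gives Qd = 22660 - 4P; rearranging supply gives Qs = 2P - 1340. Equilibrium: 22660 - 4P = 2P - 1340, so 24000 = 6P and P* = 4000, Q* = 6660.
The ceiling of 1955 is below the equilibrium price 4000, so it binds.
At P = 1955: Qd = 22660 - 4·1955 = 14840 and Qs = 2·1955 - 1340 = 2570.
Quantity traded falls to 2570. At Q = 2570 the demand price is (22660 - 2570)/4 = 5022.5 and the supply price is (1340 + 2570)/2 = 1955.
Deadweight loss = ½ · (5022.5 - 1955) · (6660 - 2570) = ½ · 3067.5 · 4090 = 6273037.5.

6273037.5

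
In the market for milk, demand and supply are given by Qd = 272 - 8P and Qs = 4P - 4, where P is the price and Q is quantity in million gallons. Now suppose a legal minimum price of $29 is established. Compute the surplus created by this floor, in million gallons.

72

Without the control the market clears where 272 - 8P = 4P - 4, i.e. P* = 23 and Q* = 88.
Since 29 > 23, the floor is binding.
At P = 29: Qd = 272 - 8·29 = 40 and Qs = 4·29 - 4 = 112.
Surplus = Qs - Qd = 112 - 40 = 72.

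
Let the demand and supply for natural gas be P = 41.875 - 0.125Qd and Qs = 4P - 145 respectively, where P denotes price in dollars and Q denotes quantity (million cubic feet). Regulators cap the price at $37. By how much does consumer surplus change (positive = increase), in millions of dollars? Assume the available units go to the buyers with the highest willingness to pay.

Rearranging demand gives Qd = 335 - 8P. Setting quantity demanded equal to quantity supplied, 335 - 8P = 4P - 145, gives P* = 40 and Q* = 15.
The ceiling of 37 is below the equilibrium price 40, so it binds.
At P = 37: Qd = 335 - 8·37 = 39 and Qs = 4·37 - 145 = 3.
Consumer surplus without the control is ½ · (41.875 - 40) · 15 = 14.0625.
With the ceiling, 3 units are sold at 37 (assume they go to the highest-value buyers). The demand price at Q = 3 is 41.5, so CS = ½ · [(41.875 - 37) + (41.5 - 37)] · 3 = 14.0625.
Change in consumer surplus = 14.0625 - 14.0625 = 0.

0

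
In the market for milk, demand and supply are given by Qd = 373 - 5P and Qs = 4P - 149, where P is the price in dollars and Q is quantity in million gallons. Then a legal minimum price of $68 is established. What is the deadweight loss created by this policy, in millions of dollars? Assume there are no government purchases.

562.5

Equilibrium: 373 - 5P = 4P - 149, so 522 = 9P and P* = 58, Q* = 83.
The floor of 68 is above the equilibrium price 58, so it binds.
At P = 68: Qd = 373 - 5·68 = 33 and Qs = 4·68 - 149 = 123.
Quantity traded falls to 33. At Q = 33 the demand price is (373 - 33)/5 = 68 and the supply price is (149 + 33)/4 = 45.5.
Deadweight loss = ½ · (68 - 45.5) · (83 - 33) = ½ · 22.5 · 50 = 562.5.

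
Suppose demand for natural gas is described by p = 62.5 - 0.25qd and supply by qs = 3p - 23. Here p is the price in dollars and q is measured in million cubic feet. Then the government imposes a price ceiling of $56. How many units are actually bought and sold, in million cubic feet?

94

Rearranging demand gives qd = 250 - 4p. In a free market, 250 - 4p = 3p - 23 gives the equilibrium p* = 39, q* = 94.
Since 56 is above p* = 39, the ceiling does not bind and the free-market outcome prevails.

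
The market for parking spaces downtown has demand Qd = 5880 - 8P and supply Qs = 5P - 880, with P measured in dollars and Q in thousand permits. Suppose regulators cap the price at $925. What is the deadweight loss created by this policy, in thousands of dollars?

0

Setting quantity demanded equal to quantity supplied, 5880 - 8P = 5P - 880, gives P* = 520 and Q* = 1720.
Since 925 is above P* = 520, the ceiling does not bind and the free-market outcome prevails.
Since the control does not bind, no trades are prevented and deadweight loss is zero.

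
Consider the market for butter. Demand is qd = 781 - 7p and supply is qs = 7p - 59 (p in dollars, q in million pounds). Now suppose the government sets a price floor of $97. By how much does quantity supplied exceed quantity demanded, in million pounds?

518

Equilibrium: 781 - 7p = 7p - 59, so 840 = 14p and p* = 60, q* = 361.
The floor of 97 is above the equilibrium price 60, so it binds.
At p = 97: qd = 781 - 7·97 = 102 and qs = 7·97 - 59 = 620.
Surplus = qs - qd = 620 - 102 = 518.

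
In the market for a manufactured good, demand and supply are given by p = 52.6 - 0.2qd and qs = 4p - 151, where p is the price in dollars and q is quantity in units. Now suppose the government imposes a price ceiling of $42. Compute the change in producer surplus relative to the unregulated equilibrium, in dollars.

Rearranging demand gives qd = 263 - 5p. Setting quantity demanded equal to quantity supplied, 263 - 5p = 4p - 151, gives p* = 46 and q* = 33.
Since 42 < 46, the ceiling is binding.
At p = 42: qd = 263 - 5·42 = 53 and qs = 4·42 - 151 = 17.
Producer surplus without the control is ½ · (46 - 37.75) · 33 = 136.125.
With the ceiling, producers sell 17 units at 42, so PS = ½ · (42 - 37.75) · 17 = 36.125.
Change in producer surplus = 36.125 - 136.125 = -100.

-100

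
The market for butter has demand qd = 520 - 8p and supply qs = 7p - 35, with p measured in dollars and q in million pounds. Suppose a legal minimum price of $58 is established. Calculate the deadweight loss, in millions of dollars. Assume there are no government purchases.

3780

Equilibrium: 520 - 8p = 7p - 35, so 555 = 15p and p* = 37, q* = 224.
Because the floor (58) lies above the market-clearing price, it is binding.
At p = 58: qd = 520 - 8·58 = 56 and qs = 7·58 - 35 = 371.
Quantity traded falls to 56. At q = 56 the demand price is (520 - 56)/8 = 58 and the supply price is (35 + 56)/7 = 13.
Deadweight loss = ½ · (58 - 13) · (224 - 56) = ½ · 45 · 168 = 3780.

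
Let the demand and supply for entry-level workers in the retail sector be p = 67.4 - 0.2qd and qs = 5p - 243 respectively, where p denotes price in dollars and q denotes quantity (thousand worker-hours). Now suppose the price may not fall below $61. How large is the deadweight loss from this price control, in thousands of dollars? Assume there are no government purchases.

45

Rearranging demand gives qd = 337 - 5p. In a free market, 337 - 5p = 5p - 243 gives the equilibrium p* = 58, q* = 47.
Because the floor (61) lies above the market-clearing price, it is binding.
At p = 61: qd = 337 - 5·61 = 32 and qs = 5·61 - 243 = 62.
Quantity traded falls to 32. At q = 32 the demand price is (337 - 32)/5 = 61 and the supply price is (243 + 32)/5 = 55.
Deadweight loss = ½ · (61 - 55) · (47 - 32) = ½ · 6 · 15 = 45.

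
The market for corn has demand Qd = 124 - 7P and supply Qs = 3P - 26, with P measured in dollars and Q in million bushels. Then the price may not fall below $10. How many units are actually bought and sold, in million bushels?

19

Without the control the market clears where 124 - 7P = 3P - 26, i.e. P* = 15 and Q* = 19.
The floor of 10 is below the equilibrium price 15, so it is not binding; the market clears at P* = 15, Q* = 19.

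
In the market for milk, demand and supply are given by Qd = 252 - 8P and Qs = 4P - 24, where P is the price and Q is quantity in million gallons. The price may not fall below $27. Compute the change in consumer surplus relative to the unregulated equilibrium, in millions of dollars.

Setting quantity demanded equal to quantity supplied, 252 - 8P = 4P - 24, gives P* = 23 and Q* = 68.
Since 27 > 23, the floor is binding.
At P = 27: Qd = 252 - 8·27 = 36 and Qs = 4·27 - 24 = 84.
Consumer surplus without the control is ½ · (31.5 - 23) · 68 = 289.
With the floor, consumers buy 36 units at 27, so CS = ½ · (31.5 - 27) · 36 = 81.
Change in consumer surplus = 81 - 289 = -208.

-208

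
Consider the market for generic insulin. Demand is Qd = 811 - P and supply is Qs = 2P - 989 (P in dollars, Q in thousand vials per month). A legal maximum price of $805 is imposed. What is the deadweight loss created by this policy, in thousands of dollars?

Without the control the market clears where 811 - P = 2P - 989, i.e. P* = 600 and Q* = 211.
Since 805 is above P* = 600, the ceiling does not bind and the free-market outcome prevails.
Since the control does not bind, no trades are prevented and deadweight loss is zero.

0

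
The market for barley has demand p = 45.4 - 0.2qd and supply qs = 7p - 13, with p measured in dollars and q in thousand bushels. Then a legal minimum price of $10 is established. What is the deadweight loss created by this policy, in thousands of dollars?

Rearranging demand gives qd = 227 - 5p. Setting quantity demanded equal to quantity supplied, 227 - 5p = 7p - 13, gives p* = 20 and q* = 127.
Since 10 is below p* = 20, the floor does not bind and the free-market outcome prevails.
Since the control does not bind, no trades are prevented and deadweight loss is zero.

0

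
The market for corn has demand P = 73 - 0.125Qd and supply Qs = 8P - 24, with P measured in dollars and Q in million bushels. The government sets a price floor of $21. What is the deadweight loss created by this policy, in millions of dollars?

0

Rearranging demand gives Qd = 584 - 8P. Setting quantity demanded equal to quantity supplied, 584 - 8P = 8P - 24, gives P* = 38 and Q* = 280.
Since 21 is below P* = 38, the floor does not bind and the free-market outcome prevails.
Since the control does not bind, no trades are prevented and deadweight loss is zero.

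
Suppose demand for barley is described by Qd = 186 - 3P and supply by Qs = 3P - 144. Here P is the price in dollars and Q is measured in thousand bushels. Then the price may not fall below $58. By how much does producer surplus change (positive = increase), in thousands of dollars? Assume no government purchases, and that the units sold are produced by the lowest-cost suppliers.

Without the control the market clears where 186 - 3P = 3P - 144, i.e. P* = 55 and Q* = 21.
Because the floor (58) lies above the market-clearing price, it is binding.
At P = 58: Qd = 186 - 3·58 = 12 and Qs = 3·58 - 144 = 30.
Producer surplus without the control is ½ · (55 - 48) · 21 = 73.5.
With the floor, 12 units are sold at 58. The supply price at Q = 12 is 52, so PS = ½ · [(58 - 48) + (58 - 52)] · 12 = 96.
Change in producer surplus = 96 - 73.5 = 22.5.

22.5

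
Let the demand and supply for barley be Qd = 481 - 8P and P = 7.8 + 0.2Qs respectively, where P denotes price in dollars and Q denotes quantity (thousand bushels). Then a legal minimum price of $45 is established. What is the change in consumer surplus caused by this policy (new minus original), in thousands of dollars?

Rearranging supply gives Qs = 5P - 39. Equilibrium: 481 - 8P = 5P - 39, so 520 = 13P and P* = 40, Q* = 161.
The floor of 45 is above the equilibrium price 40, so it binds.
At P = 45: Qd = 481 - 8·45 = 121 and Qs = 5·45 - 39 = 186.
Consumer surplus without the control is ½ · (60.125 - 40) · 161 = 1620.0625.
With the floor, consumers buy 121 units at 45, so CS = ½ · (60.125 - 45) · 121 = 915.0625.
Change in consumer surplus = 915.0625 - 1620.0625 = -705.

-705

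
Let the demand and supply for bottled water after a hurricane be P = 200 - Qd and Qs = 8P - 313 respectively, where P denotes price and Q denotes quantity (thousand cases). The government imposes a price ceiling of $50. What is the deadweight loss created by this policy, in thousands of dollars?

Rearranging demand gives Qd = 200 - P. Equilibrium: 200 - P = 8P - 313, so 513 = 9P and P* = 57, Q* = 143.
Because the ceiling (50) lies below the market-clearing price, it is binding.
At P = 50: Qd = 200 - 50 = 150 and Qs = 8·50 - 313 = 87.
Quantity traded falls to 87. At Q = 87 the demand price is 200 - 87 = 113 and the supply price is (313 + 87)/8 = 50.
Deadweight loss = ½ · (113 - 50) · (143 - 87) = ½ · 63 · 56 = 1764.

1764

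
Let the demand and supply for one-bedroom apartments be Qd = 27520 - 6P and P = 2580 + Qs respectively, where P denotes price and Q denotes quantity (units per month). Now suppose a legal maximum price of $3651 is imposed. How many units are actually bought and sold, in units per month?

1071

Rearranging supply gives Qs = P - 2580. Equilibrium: 27520 - 6P = P - 2580, so 30100 = 7P and P* = 4300, Q* = 1720.
Because the ceiling (3651) lies below the market-clearing price, it is binding.
At P = 3651: Qd = 27520 - 6·3651 = 5614 and Qs = 3651 - 2580 = 1071.
The quantity actually transacted is the short side, supply: 1071.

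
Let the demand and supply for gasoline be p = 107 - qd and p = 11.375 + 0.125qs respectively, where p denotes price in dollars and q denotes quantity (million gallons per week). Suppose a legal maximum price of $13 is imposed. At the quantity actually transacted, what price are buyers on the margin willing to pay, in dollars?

Rearranging demand gives qd = 107 - p; rearranging supply gives qs = 8p - 91. Equilibrium: 107 - p = 8p - 91, so 198 = 9p and p* = 22, q* = 85.
The ceiling of 13 is below the equilibrium price 22, so it binds.
At p = 13: qd = 107 - 13 = 94 and qs = 8·13 - 91 = 13.
Only 13 units reach the market. On the demand curve, the marginal buyer's willingness to pay at q = 13 is (107 - 13) = 94.

94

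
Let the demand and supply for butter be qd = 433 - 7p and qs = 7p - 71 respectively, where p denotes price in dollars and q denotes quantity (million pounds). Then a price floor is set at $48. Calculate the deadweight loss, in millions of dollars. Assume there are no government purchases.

Without the control the market clears where 433 - 7p = 7p - 71, i.e. p* = 36 and q* = 181.
Because the floor (48) lies above the market-clearing price, it is binding.
At p = 48: qd = 433 - 7·48 = 97 and qs = 7·48 - 71 = 265.
Quantity traded falls to 97. At q = 97 the demand price is (433 - 97)/7 = 48 and the supply price is (71 + 97)/7 = 24.
Deadweight loss = ½ · (48 - 24) · (181 - 97) = ½ · 24 · 84 = 1008.

1008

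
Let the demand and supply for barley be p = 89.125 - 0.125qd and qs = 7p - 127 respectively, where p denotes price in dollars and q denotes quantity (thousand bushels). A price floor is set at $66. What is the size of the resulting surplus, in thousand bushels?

Rearranging demand gives qd = 713 - 8p. Without the control the market clears where 713 - 8p = 7p - 127, i.e. p* = 56 and q* = 265.
Since 66 > 56, the floor is binding.
At p = 66: qd = 713 - 8·66 = 185 and qs = 7·66 - 127 = 335.
Surplus = qs - qd = 335 - 185 = 150.

150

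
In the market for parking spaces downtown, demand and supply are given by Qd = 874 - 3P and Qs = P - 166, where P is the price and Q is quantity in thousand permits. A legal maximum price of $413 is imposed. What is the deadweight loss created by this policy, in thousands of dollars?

Equilibrium: 874 - 3P = P - 166, so 1040 = 4P and P* = 260, Q* = 94.
The ceiling of 413 is above the equilibrium price 260, so it is not binding; the market clears at P* = 260, Q* = 94.
Since the control does not bind, no trades are prevented and deadweight loss is zero.

0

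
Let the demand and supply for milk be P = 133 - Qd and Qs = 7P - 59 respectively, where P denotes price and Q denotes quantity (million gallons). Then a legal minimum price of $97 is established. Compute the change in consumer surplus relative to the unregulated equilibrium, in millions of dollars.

Rearranging demand gives Qd = 133 - P. In a free market, 133 - P = 7P - 59 gives the equilibrium P* = 24, Q* = 109.
Because the floor (97) lies above the market-clearing price, it is binding.
At P = 97: Qd = 133 - 97 = 36 and Qs = 7·97 - 59 = 620.
Consumer surplus without the control is ½ · (133 - 24) · 109 = 5940.5.
With the floor, consumers buy 36 units at 97, so CS = ½ · (133 - 97) · 36 = 648.
Change in consumer surplus = 648 - 5940.5 = -5292.5.

-5292.5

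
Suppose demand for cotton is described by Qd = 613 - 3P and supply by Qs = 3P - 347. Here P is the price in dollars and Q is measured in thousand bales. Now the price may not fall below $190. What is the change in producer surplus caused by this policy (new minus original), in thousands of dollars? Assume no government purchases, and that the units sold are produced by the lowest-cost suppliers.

Without the control the market clears where 613 - 3P = 3P - 347, i.e. P* = 160 and Q* = 133.
Since 190 > 160, the floor is binding.
At P = 190: Qd = 613 - 3·190 = 43 and Qs = 3·190 - 347 = 223.
Producer surplus without the control is ½ · (160 - 347/3) · 133 = 17689/6.
With the floor, 43 units are sold at 190. The supply price at Q = 43 is 130, so PS = ½ · [(190 - 347/3) + (190 - 130)] · 43 = 17329/6.
Change in producer surplus = 17329/6 - 17689/6 = -60.

-60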